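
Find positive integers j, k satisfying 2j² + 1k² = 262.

Try small values of j and check whether (262 - 2j²)/1 is a perfect square.
j = 9: 2·9² = 162, so 1k² = 262 - 162 = 100, giving k² = 100, k = 10.
Check: 2·9² + 1·10² = 162 + 100 = 262 ✓

j = 9, k = 10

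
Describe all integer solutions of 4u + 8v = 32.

Step 1: Compute gcd(4, 8) = 4.
Since 4 divides 32, solutions exist.

Step 2: Find a particular solution using extended Euclidean algorithm.
We get u₀ = 8, v₀ = 0.
Check: 4*8 + 8*0 = 32 = 32 ✓

Step 3: Write the general solution.
u = 8 + (8/4)t = 8 + 2t
v = 0 - (4/4)t = 0 - 1t
for any integer t.

u = 8 + 2t, v = 0 - 1t for integer t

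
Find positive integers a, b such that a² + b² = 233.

Search for a with 233 - a² a perfect square.
a = 8: 233 - 8² = 233 - 64 = 169 = 13² ✓
So a = 8, b = 13.

a = 8, b = 13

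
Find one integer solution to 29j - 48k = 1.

Step 1: Check solvability.
gcd(29, 48) = 1
Since 1 divides 1, solutions exist.

Step 2: Apply extended Euclidean algorithm to find gcd.
We find integers such that 29*x0 + 48*y0 = 1

Step 3: Scale the particular solution.
Multiply by 1/1 = 1:
j = 5, k = 3

Step 4: Verify.
29*(5) - 48*(3) = 1 = 1 ✓

j = 5, k = 3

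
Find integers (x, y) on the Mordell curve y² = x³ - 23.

Try small integer x values and check whether x³ - 23 is a perfect square.
x = 3: x³ - 23 = 3³ - 23 = 27 - 23 = 4
Is 4 a perfect square? 2² = 4 ✓
So (x, y) = (3, 2) is a solution.

x = 3, y = 2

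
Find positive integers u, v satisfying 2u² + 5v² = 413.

Try small values of u and check whether (413 - 2u²)/5 is a perfect square.
u = 2: 2·2² = 8, so 5v² = 413 - 8 = 405, giving v² = 81, v = 9.
Check: 2·2² + 5·9² = 8 + 405 = 413 ✓

u = 2, v = 9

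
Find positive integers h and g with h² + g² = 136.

We need to find integers h, g > 0 such that h² + g² = 136.
Trying h = 6: g² = 136 - 6² = 136 - 36 = 100
g = 10
Check: 6² + 10² = 36 + 100 = 136 ✓

136 = 6² + 10²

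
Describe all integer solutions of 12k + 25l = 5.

Step 1: Compute gcd(12, 25) = 1.
Since 1 divides 5, solutions exist.

Step 2: Find a particular solution using extended Euclidean algorithm.
We get k₀ = -10, l₀ = 5.
Check: 12*-10 + 25*5 = 5 = 5 ✓

Step 3: Write the general solution.
k = -10 + (25/1)t = -10 + 25t
l = 5 - (12/1)t = 5 - 12t
for any integer t.

k = -10 + 25t, l = 5 - 12t for integer t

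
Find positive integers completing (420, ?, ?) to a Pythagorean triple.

We need the other leg and hypotenuse such that 420² + x² = c².
Take x = 2432, c = 2468: 420² + 2432² = 176400 + 5914624 = 6091024 = 2468² ✓
Triple: (420, 2432, 2468)

(420, 2432, 2468)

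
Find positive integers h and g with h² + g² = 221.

We need to find integers h, g > 0 such that h² + g² = 221.
Trying h = 5: g² = 221 - 5² = 221 - 25 = 196
g = 14
Check: 5² + 14² = 25 + 196 = 221 ✓

221 = 5² + 14²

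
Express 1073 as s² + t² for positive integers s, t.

We need to find integers s, t > 0 such that s² + t² = 1073.
Trying s = 7: t² = 1073 - 7² = 1073 - 49 = 1024
t = 32
Check: 7² + 32² = 49 + 1024 = 1073 ✓

1073 = 7² + 32²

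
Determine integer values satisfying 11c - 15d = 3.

Step 1: Check solvability.
gcd(11, 15) = 1
Since 1 divides 3, solutions exist.

Step 2: Apply extended Euclidean algorithm to find gcd.
We find integers such that 11*x0 + 15*y0 = 1

Step 3: Scale the particular solution.
Multiply by 3/1 = 3:
c = -12, d = -9

Step 4: Verify.
11*(-12) - 15*(-9) = 3 = 3 ✓

c = -12, d = -9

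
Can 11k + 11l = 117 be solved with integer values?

Step 1: Compute gcd(11, 11).
gcd(11, 11) = 11

Step 2: Check divisibility.
Does 11 divide 117? 117 = 11 x 10 + 7, so no.

By the theorem on linear Diophantine equations, 11k + 11l = 117 has integer solutions if and only if gcd(11, 11) divides 117. Since 11 does not divide 117, no solutions exist.

No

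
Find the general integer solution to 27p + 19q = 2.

Step 1: Compute gcd(27, 19) = 1.
Since 1 divides 2, solutions exist.

Step 2: Find a particular solution using extended Euclidean algorithm.
We get p₀ = -14, q₀ = 20.
Check: 27*-14 + 19*20 = 2 = 2 ✓

Step 3: Write the general solution.
p = -14 + (19/1)t = -14 + 19t
q = 20 - (27/1)t = 20 - 27t
for any integer t.

p = -14 + 19t, q = 20 - 27t for integer t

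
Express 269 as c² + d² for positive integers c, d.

We need to find integers c, d > 0 such that c² + d² = 269.
Trying c = 10: d² = 269 - 10² = 269 - 100 = 169
d = 13
Check: 10² + 13² = 100 + 169 = 269 ✓

269 = 10² + 13²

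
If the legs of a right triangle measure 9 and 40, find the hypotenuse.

c² = a² + b² = 9² + 40² = 81 + 1600 = 1681
c = 41

41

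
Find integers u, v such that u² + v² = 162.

We need to find integers u, v > 0 such that u² + v² = 162.
Trying u = 9: v² = 162 - 9² = 162 - 81 = 81
v = 9
Check: 9² + 9² = 81 + 81 = 162 ✓

162 = 9² + 9²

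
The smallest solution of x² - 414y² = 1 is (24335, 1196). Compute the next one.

Solutions to x² - Dy² = 1 are generated by powers of (x₀ + y₀√D).
The next solution satisfies x₁ + y₁√414 = (x₀ + y₀√414)², giving:
x₁ = x₀² + 414y₀² = 24335² + 414·1196² = 592192225 + 592192224 = 1184384449
y₁ = 2x₀y₀ = 2·24335·1196 = 58209320

Verify: 1184384449² - 414·58209320² = 1402766523033033601 - 1402766523033033600 = 1 ✓

x = 1184384449, y = 58209320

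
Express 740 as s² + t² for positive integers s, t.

We need to find integers s, t > 0 such that s² + t² = 740.
Trying s = 8: t² = 740 - 8² = 740 - 64 = 676
t = 26
Check: 8² + 26² = 64 + 676 = 740 ✓

740 = 8² + 26²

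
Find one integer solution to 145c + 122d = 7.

Step 1: Check solvability.
gcd(145, 122) = 1
Since 1 divides 7, solutions exist.

Step 2: Apply extended Euclidean algorithm to find gcd.
We find integers such that 145*x0 + 122*y0 = 1

Step 3: Scale the particular solution.
Multiply by 7/1 = 7:
c = -371, d = 441

Step 4: Verify.
145*(-371) + 122*(441) = 7 = 7 ✓

c = -371, d = 441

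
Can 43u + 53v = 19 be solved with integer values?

Step 1: Compute gcd(43, 53).
gcd(43, 53) = 1

Step 2: Check divisibility.
Does 1 divide 19? 19 = 1 x 19, so yes.

By the theorem on linear Diophantine equations, 43u + 53v = 19 has integer solutions if and only if gcd(43, 53) divides 19. Since 1 | 19, solutions exist.

Yes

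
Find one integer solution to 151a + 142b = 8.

Step 1: Check solvability.
gcd(151, 142) = 1
Since 1 divides 8, solutions exist.

Step 2: Apply extended Euclidean algorithm to find gcd.
We find integers such that 151*x0 + 142*y0 = 1

Step 3: Scale the particular solution.
Multiply by 8/1 = 8:
a = -504, b = 536

Step 4: Verify.
151*(-504) + 142*(536) = 8 = 8 ✓

a = -504, b = 536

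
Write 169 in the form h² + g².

We need to find integers h, g > 0 such that h² + g² = 169.
Trying h = 5: g² = 169 - 5² = 169 - 25 = 144
g = 12
Check: 5² + 12² = 25 + 144 = 169 ✓

169 = 5² + 12²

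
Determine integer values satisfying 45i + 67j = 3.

Step 1: Check solvability.
gcd(45, 67) = 1
Since 1 divides 3, solutions exist.

Step 2: Apply extended Euclidean algorithm to find gcd.
We find integers such that 45*x0 + 67*y0 = 1

Step 3: Scale the particular solution.
Multiply by 3/1 = 3:
i = 9, j = -6

Step 4: Verify.
45*(9) + 67*(-6) = 3 = 3 ✓

i = 9, j = -6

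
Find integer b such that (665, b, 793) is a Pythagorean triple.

b² = c² - a² = 793² - 665² = 628849 - 442225 = 186624
b = sqrt(186624) = 432

432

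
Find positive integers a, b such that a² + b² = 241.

Search for a with 241 - a² a perfect square.
a = 4: 241 - 4² = 241 - 16 = 225 = 15² ✓
So a = 4, b = 15.

a = 4, b = 15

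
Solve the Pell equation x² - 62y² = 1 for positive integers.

We seek the smallest positive integers (x, y) with x² - 62y² = 1, i.e., x² = 62y² + 1.
Try successive y values:
y = 1: x² = 62·1² + 1 = 63, not a perfect square
y = 2: x² = 62·2² + 1 = 249, not a perfect square
y = 3: x² = 62·3² + 1 = 559, not a perfect square
... continuing the search (or via continued fractions) ...
y = 8: x² = 62·8² + 1 = 3969, x = 63 ✓

Verify: 63² - 62·8² = 3969 - 3968 = 1 ✓

x = 63, y = 8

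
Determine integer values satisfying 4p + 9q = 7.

Step 1: Check solvability.
gcd(4, 9) = 1
Since 1 divides 7, solutions exist.

Step 2: Apply extended Euclidean algorithm to find gcd.
We find integers such that 4*x0 + 9*y0 = 1

Step 3: Scale the particular solution.
Multiply by 7/1 = 7:
p = -14, q = 7

Step 4: Verify.
4*(-14) + 9*(7) = 7 = 7 ✓

p = -14, q = 7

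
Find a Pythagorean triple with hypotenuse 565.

We need a² + b² = 565² = 319225.
Trying: 493² + 276² = 243049 + 76176 = 319225 ✓

(493, 276, 565)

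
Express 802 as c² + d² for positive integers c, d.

We need to find integers c, d > 0 such that c² + d² = 802.
Trying c = 19: d² = 802 - 19² = 802 - 361 = 441
d = 21
Check: 19² + 21² = 361 + 441 = 802 ✓

802 = 19² + 21²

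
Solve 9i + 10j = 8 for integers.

Step 1: Check solvability.
gcd(9, 10) = 1
Since 1 divides 8, solutions exist.

Step 2: Apply extended Euclidean algorithm to find gcd.
We find integers such that 9*x0 + 10*y0 = 1

Step 3: Scale the particular solution.
Multiply by 8/1 = 8:
i = -8, j = 8

Step 4: Verify.
9*(-8) + 10*(8) = 8 = 8 ✓

i = -8, j = 8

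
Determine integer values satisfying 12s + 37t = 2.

Step 1: Check solvability.
gcd(12, 37) = 1
Since 1 divides 2, solutions exist.

Step 2: Apply extended Euclidean algorithm to find gcd.
We find integers such that 12*x0 + 37*y0 = 1

Step 3: Scale the particular solution.
Multiply by 2/1 = 2:
s = -6, t = 2

Step 4: Verify.
12*(-6) + 37*(2) = 2 = 2 ✓

s = -6, t = 2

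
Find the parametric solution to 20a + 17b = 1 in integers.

Step 1: Compute gcd(20, 17) = 1.
Since 1 divides 1, solutions exist.

Step 2: Find a particular solution using extended Euclidean algorithm.
We get a₀ = 6, b₀ = -7.
Check: 20*6 + 17*-7 = 1 = 1 ✓

Step 3: Write the general solution.
a = 6 + (17/1)t = 6 + 17t
b = -7 - (20/1)t = -7 - 20t
for any integer t.

a = 6 + 17t, b = -7 - 20t for integer t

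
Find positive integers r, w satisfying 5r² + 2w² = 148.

Try small values of r and check whether (148 - 5r²)/2 is a perfect square.
r = 2: 5·2² = 20, so 2w² = 148 - 20 = 128, giving w² = 64, w = 8.
Check: 5·2² + 2·8² = 20 + 128 = 148 ✓

r = 2, w = 8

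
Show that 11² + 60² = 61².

Compute a² + b² = 11² + 60² = 121 + 3600 = 3721
Compute c² = 61² = 3721
Since 3721 = 3721, confirmed.

Yes, it is a Pythagorean triple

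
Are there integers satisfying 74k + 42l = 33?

Step 1: Compute gcd(74, 42).
gcd(74, 42) = 2

Step 2: Check divisibility.
Does 2 divide 33? 33 = 2 x 16 + 1, so no.

By the theorem on linear Diophantine equations, 74k + 42l = 33 has integer solutions if and only if gcd(74, 42) divides 33. Since 2 does not divide 33, no solutions exist.

No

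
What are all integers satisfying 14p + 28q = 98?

Step 1: Compute gcd(14, 28) = 14.
Since 14 divides 98, solutions exist.

Step 2: Find a particular solution using extended Euclidean algorithm.
We get p₀ = 7, q₀ = 0.
Check: 14*7 + 28*0 = 98 = 98 ✓

Step 3: Write the general solution.
p = 7 + (28/14)t = 7 + 2t
q = 0 - (14/14)t = 0 - 1t
for any integer t.

p = 7 + 2t, q = 0 - 1t for integer t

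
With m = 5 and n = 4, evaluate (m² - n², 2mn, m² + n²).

a = m² - n² = 25 - 16 = 9
b = 2mn = 2·5·4 = 40
c = m² + n² = 25 + 16 = 41
Verify: 9² + 40² = 81 + 1600 = 1681 = 41² ✓

(9, 40, 41)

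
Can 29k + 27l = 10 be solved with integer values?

Step 1: Compute gcd(29, 27).
gcd(29, 27) = 1

Step 2: Check divisibility.
Does 1 divide 10? 10 = 1 x 10, so yes.

By the theorem on linear Diophantine equations, 29k + 27l = 10 has integer solutions if and only if gcd(29, 27) divides 10. Since 1 | 10, solutions exist.

Yes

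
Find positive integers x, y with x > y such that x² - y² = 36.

Factor: x² - y² = (x+y)(x-y) = 36.
We need two factors of 36 with the same parity.
Use x+y = 18 and x-y = 2 (product 18·2 = 36).
Adding: 2x = 20, so x = 10.
Subtracting: 2y = 16, so y = 8.
Check: 10² - 8² = 100 - 64 = 36 ✓

x = 10, y = 8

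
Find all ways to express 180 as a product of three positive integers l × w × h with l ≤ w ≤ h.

Iterate l from 1 to ⌊180^(1/3)⌋. For each l dividing 180, iterate w ≥ l with w dividing 180/l, and set h = 180/(l·w).
Triples found (20): (1×1×180), (1×2×90), (1×3×60), (1×4×45), (1×5×36), (1×6×30), (1×9×20), (1×10×18), (1×12×15), (2×2×45), (2×3×30), (2×5×18), (2×6×15), (2×9×10), (3×3×20), (3×4×15), (3×5×12), (3×6×10), (4×5×9), (5×6×6)

(1×1×180), (1×2×90), (1×3×60), (1×4×45), (1×5×36), (1×6×30), (1×9×20), (1×10×18), (1×12×15), (2×2×45), (2×3×30), (2×5×18), (2×6×15), (2×9×10), (3×3×20), (3×4×15), (3×5×12), (3×6×10), (4×5×9), (5×6×6)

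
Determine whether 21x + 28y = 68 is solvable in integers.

Step 1: Compute gcd(21, 28).
gcd(21, 28) = 7

Step 2: Check divisibility.
Does 7 divide 68? 68 = 7 x 9 + 5, so no.

By the theorem on linear Diophantine equations, 21x + 28y = 68 has integer solutions if and only if gcd(21, 28) divides 68. Since 7 does not divide 68, no solutions exist.

No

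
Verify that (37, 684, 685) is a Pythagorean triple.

Compute a² + b²:
37² + 684² = 1369 + 467856 = 469225
Compute c²:
685² = 469225
Since 469225 = 469225, it is a Pythagorean triple.

Yes, it is a Pythagorean triple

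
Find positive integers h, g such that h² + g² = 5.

Search for h with 5 - h² a perfect square.
h = 1: 5 - 1² = 5 - 1 = 4 = 2² ✓
So h = 1, g = 2.

h = 1, g = 2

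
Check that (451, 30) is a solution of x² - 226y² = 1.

Compute x² = 451² = 203401
Compute 226y² = 226·30² = 226·900 = 203400
x² - 226y² = 203401 - 203400 = 1
Since this equals 1, (451, 30) is a solution.

Yes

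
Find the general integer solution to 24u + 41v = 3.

Step 1: Compute gcd(24, 41) = 1.
Since 1 divides 3, solutions exist.

Step 2: Find a particular solution using extended Euclidean algorithm.
We get u₀ = 36, v₀ = -21.
Check: 24*36 + 41*-21 = 3 = 3 ✓

Step 3: Write the general solution.
u = 36 + (41/1)t = 36 + 41t
v = -21 - (24/1)t = -21 - 24t
for any integer t.

u = 36 + 41t, v = -21 - 24t for integer t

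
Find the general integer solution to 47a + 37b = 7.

Step 1: Compute gcd(47, 37) = 1.
Since 1 divides 7, solutions exist.

Step 2: Find a particular solution using extended Euclidean algorithm.
We get a₀ = -77, b₀ = 98.
Check: 47*-77 + 37*98 = 7 = 7 ✓

Step 3: Write the general solution.
a = -77 + (37/1)t = -77 + 37t
b = 98 - (47/1)t = 98 - 47t
for any integer t.

a = -77 + 37t, b = 98 - 47t for integer t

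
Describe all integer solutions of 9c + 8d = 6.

Step 1: Compute gcd(9, 8) = 1.
Since 1 divides 6, solutions exist.

Step 2: Find a particular solution using extended Euclidean algorithm.
We get c₀ = 6, d₀ = -6.
Check: 9*6 + 8*-6 = 6 = 6 ✓

Step 3: Write the general solution.
c = 6 + (8/1)t = 6 + 8t
d = -6 - (9/1)t = -6 - 9t
for any integer t.

c = 6 + 8t, d = -6 - 9t for integer t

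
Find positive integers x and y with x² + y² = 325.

We need to find integers x, y > 0 such that x² + y² = 325.
Trying x = 1: y² = 325 - 1² = 325 - 1 = 324
y = 18
Check: 1² + 18² = 1 + 324 = 325 ✓

325 = 1² + 18²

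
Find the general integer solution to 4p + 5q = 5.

Step 1: Compute gcd(4, 5) = 1.
Since 1 divides 5, solutions exist.

Step 2: Find a particular solution using extended Euclidean algorithm.
We get p₀ = -5, q₀ = 5.
Check: 4*-5 + 5*5 = 5 = 5 ✓

Step 3: Write the general solution.
p = -5 + (5/1)t = -5 + 5t
q = 5 - (4/1)t = 5 - 4t
for any integer t.

p = -5 + 5t, q = 5 - 4t for integer t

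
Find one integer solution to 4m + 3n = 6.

Step 1: Check solvability.
gcd(4, 3) = 1
Since 1 divides 6, solutions exist.

Step 2: Apply extended Euclidean algorithm to find gcd.
We find integers such that 4*x0 + 3*y0 = 1

Step 3: Scale the particular solution.
Multiply by 6/1 = 6:
m = 6, n = -6

Step 4: Verify.
4*(6) + 3*(-6) = 6 = 6 ✓

m = 6, n = -6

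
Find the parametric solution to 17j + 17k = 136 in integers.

Step 1: Compute gcd(17, 17) = 17.
Since 17 divides 136, solutions exist.

Step 2: Find a particular solution using extended Euclidean algorithm.
We get j₀ = 0, k₀ = 8.
Check: 17*0 + 17*8 = 136 = 136 ✓

Step 3: Write the general solution.
j = 0 + (17/17)t = 0 + 1t
k = 8 - (17/17)t = 8 - 1t
for any integer t.

j = 0 + 1t, k = 8 - 1t for integer t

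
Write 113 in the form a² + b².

We need to find integers a, b > 0 such that a² + b² = 113.
Trying a = 7: b² = 113 - 7² = 113 - 49 = 64
b = 8
Check: 7² + 8² = 49 + 64 = 113 ✓

113 = 7² + 8²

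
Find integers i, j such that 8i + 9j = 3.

Step 1: Check solvability.
gcd(8, 9) = 1
Since 1 divides 3, solutions exist.

Step 2: Apply extended Euclidean algorithm to find gcd.
We find integers such that 8*x0 + 9*y0 = 1

Step 3: Scale the particular solution.
Multiply by 3/1 = 3:
i = -3, j = 3

Step 4: Verify.
8*(-3) + 9*(3) = 3 = 3 ✓

i = -3, j = 3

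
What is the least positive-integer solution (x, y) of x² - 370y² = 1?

We seek the smallest positive integers (x, y) with x² - 370y² = 1, i.e., x² = 370y² + 1.
Try successive y values:
y = 1: x² = 370·1² + 1 = 371, not a perfect square
y = 2: x² = 370·2² + 1 = 1481, not a perfect square
y = 3: x² = 370·3² + 1 = 3331, not a perfect square
... continuing the search (or via continued fractions) ...
y = 11118: x² = 370·11118² + 1 = 45735671881, x = 213859 ✓

Verify: 213859² - 370·11118² = 45735671881 - 45735671880 = 1 ✓

x = 213859, y = 11118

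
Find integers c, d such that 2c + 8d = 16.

Step 1: Check solvability.
gcd(2, 8) = 2
Since 2 divides 16, solutions exist.

Step 2: Apply extended Euclidean algorithm to find gcd.
We find integers such that 2*x0 + 8*y0 = 2

Step 3: Scale the particular solution.
Multiply by 16/2 = 8:
c = 8, d = 0

Step 4: Verify.
2*(8) + 8*(0) = 16 = 16 ✓

c = 8, d = 0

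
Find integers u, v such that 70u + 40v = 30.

Step 1: Check solvability.
gcd(70, 40) = 10
Since 10 divides 30, solutions exist.

Step 2: Apply extended Euclidean algorithm to find gcd.
We find integers such that 70*x0 + 40*y0 = 10

Step 3: Scale the particular solution.
Multiply by 30/10 = 3:
u = -3, v = 6

Step 4: Verify.
70*(-3) + 40*(6) = 30 = 30 ✓

u = -3, v = 6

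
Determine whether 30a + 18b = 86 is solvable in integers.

Step 1: Compute gcd(30, 18).
gcd(30, 18) = 6

Step 2: Check divisibility.
Does 6 divide 86? 86 = 6 x 14 + 2, so no.

By the theorem on linear Diophantine equations, 30a + 18b = 86 has integer solutions if and only if gcd(30, 18) divides 86. Since 6 does not divide 86, no solutions exist.

No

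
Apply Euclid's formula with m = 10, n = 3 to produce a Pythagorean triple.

a = m² - n² = 10² - 3² = 100 - 9 = 91
b = 2mn = 2·10·3 = 60
c = m² + n² = 100 + 9 = 109
Verify: 91² + 60² = 8281 + 3600 = 11881 = 109² ✓

(91, 60, 109)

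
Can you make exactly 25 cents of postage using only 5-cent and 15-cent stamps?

We need non-negative x, y with 5x + 15y = 25.
gcd(5, 15) = 5 divides 25, so integer solutions exist.
Search for a non-negative one: x = 2 gives 15y = 25 - 10 = 15, so y = 1.
Check: 5·2 + 15·1 = 25 ✓

Yes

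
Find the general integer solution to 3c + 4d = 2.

Step 1: Compute gcd(3, 4) = 1.
Since 1 divides 2, solutions exist.

Step 2: Find a particular solution using extended Euclidean algorithm.
We get c₀ = -2, d₀ = 2.
Check: 3*-2 + 4*2 = 2 = 2 ✓

Step 3: Write the general solution.
c = -2 + (4/1)t = -2 + 4t
d = 2 - (3/1)t = 2 - 3t
for any integer t.

c = -2 + 4t, d = 2 - 3t for integer t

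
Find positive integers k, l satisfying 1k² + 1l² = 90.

Try small values of k and check whether (90 - 1k²)/1 is a perfect square.
k = 3: 1·3² = 9, so 1l² = 90 - 9 = 81, giving l² = 81, l = 9.
Check: 1·3² + 1·9² = 9 + 81 = 90 ✓

k = 3, l = 9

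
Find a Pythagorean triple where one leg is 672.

We need the other leg and hypotenuse such that 672² + x² = c².
Take x = 185, c = 697: 672² + 185² = 451584 + 34225 = 485809 = 697² ✓
Triple: (185, 672, 697)

(185, 672, 697)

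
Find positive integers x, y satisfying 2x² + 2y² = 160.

Try small values of x and check whether (160 - 2x²)/2 is a perfect square.
x = 4: 2·4² = 32, so 2y² = 160 - 32 = 128, giving y² = 64, y = 8.
Check: 2·4² + 2·8² = 32 + 128 = 160 ✓

x = 4, y = 8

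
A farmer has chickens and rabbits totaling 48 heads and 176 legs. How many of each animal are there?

Let c = chickens, r = rabbits.
Heads: c + r = 48
Legs: 2c + 4r = 176
From the first equation, c = 48 - r. Substitute:
2(48 - r) + 4r = 176
96 + 2r = 176
r = (176 - 96)/2 = 40
c = 48 - 40 = 8

Chickens: 8, Rabbits: 40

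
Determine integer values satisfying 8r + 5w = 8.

Step 1: Check solvability.
gcd(8, 5) = 1
Since 1 divides 8, solutions exist.

Step 2: Apply extended Euclidean algorithm to find gcd.
We find integers such that 8*x0 + 5*y0 = 1

Step 3: Scale the particular solution.
Multiply by 8/1 = 8:
r = 16, w = -24

Step 4: Verify.
8*(16) + 5*(-24) = 8 = 8 ✓

r = 16, w = -24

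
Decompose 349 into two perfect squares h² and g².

We need to find integers h, g > 0 such that h² + g² = 349.
Trying h = 5: g² = 349 - 5² = 349 - 25 = 324
g = 18
Check: 5² + 18² = 25 + 324 = 349 ✓

349 = 5² + 18²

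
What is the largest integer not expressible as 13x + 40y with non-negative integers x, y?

For two coprime denominations a and b, the Frobenius number (largest value not representable as a non-negative combination) is ab - a - b.
Here gcd(13, 40) = 1, so they are coprime.
F(13, 40) = 13·40 - 13 - 40 = 520 - 53 = 467

467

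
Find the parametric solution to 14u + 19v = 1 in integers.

Step 1: Compute gcd(14, 19) = 1.
Since 1 divides 1, solutions exist.

Step 2: Find a particular solution using extended Euclidean algorithm.
We get u₀ = -4, v₀ = 3.
Check: 14*-4 + 19*3 = 1 = 1 ✓

Step 3: Write the general solution.
u = -4 + (19/1)t = -4 + 19t
v = 3 - (14/1)t = 3 - 14t
for any integer t.

u = -4 + 19t, v = 3 - 14t for integer t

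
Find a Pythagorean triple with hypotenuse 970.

We need a² + b² = 970² = 940900.
Trying: 966² + 88² = 933156 + 7744 = 940900 ✓

(966, 88, 970)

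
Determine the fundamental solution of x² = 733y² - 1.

We need x² = 733y² - 1. Try successive y:
y = 1: x² = 733·1² - 1 = 732, not a perfect square
y = 2: x² = 733·2² - 1 = 2931, not a perfect square
y = 3: x² = 733·3² - 1 = 6596, not a perfect square
...
y = 365: x² = 733·365² - 1 = 97653924 = 9882² ✓
Check: 9882² - 733·365² = 97653924 - 97653925 = -1 ✓

x = 9882, y = 365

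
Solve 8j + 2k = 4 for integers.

Step 1: Check solvability.
gcd(8, 2) = 2
Since 2 divides 4, solutions exist.

Step 2: Apply extended Euclidean algorithm to find gcd.
We find integers such that 8*x0 + 2*y0 = 2

Step 3: Scale the particular solution.
Multiply by 4/2 = 2:
j = 0, k = 2

Step 4: Verify.
8*(0) + 2*(2) = 4 = 4 ✓

j = 0, k = 2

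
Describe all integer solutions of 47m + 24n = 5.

Step 1: Compute gcd(47, 24) = 1.
Since 1 divides 5, solutions exist.

Step 2: Find a particular solution using extended Euclidean algorithm.
We get m₀ = -5, n₀ = 10.
Check: 47*-5 + 24*10 = 5 = 5 ✓

Step 3: Write the general solution.
m = -5 + (24/1)t = -5 + 24t
n = 10 - (47/1)t = 10 - 47t
for any integer t.

m = -5 + 24t, n = 10 - 47t for integer t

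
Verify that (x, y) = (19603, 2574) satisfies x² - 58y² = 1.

Compute x² = 19603² = 384277609
Compute 58y² = 58·2574² = 58·6625476 = 384277608
x² - 58y² = 384277609 - 384277608 = 1
Since this equals 1, (19603, 2574) is a solution.

Yes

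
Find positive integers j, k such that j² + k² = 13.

Search for j with 13 - j² a perfect square.
j = 2: 13 - 2² = 13 - 4 = 9 = 3² ✓
So j = 2, k = 3.

j = 2, k = 3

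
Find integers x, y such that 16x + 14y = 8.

Step 1: Check solvability.
gcd(16, 14) = 2
Since 2 divides 8, solutions exist.

Step 2: Apply extended Euclidean algorithm to find gcd.
We find integers such that 16*x0 + 14*y0 = 2

Step 3: Scale the particular solution.
Multiply by 8/2 = 4:
x = 4, y = -4

Step 4: Verify.
16*(4) + 14*(-4) = 8 = 8 ✓

x = 4, y = -4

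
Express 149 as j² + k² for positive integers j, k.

We need to find integers j, k > 0 such that j² + k² = 149.
Trying j = 7: k² = 149 - 7² = 149 - 49 = 100
k = 10
Check: 7² + 10² = 49 + 100 = 149 ✓

149 = 7² + 10²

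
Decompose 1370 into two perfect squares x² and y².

We need to find integers x, y > 0 such that x² + y² = 1370.
Trying x = 1: y² = 1370 - 1² = 1370 - 1 = 1369
y = 37
Check: 1² + 37² = 1 + 1369 = 1370 ✓

1370 = 1² + 37²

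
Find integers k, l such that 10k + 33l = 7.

Step 1: Check solvability.
gcd(10, 33) = 1
Since 1 divides 7, solutions exist.

Step 2: Apply extended Euclidean algorithm to find gcd.
We find integers such that 10*x0 + 33*y0 = 1

Step 3: Scale the particular solution.
Multiply by 7/1 = 7:
k = 70, l = -21

Step 4: Verify.
10*(70) + 33*(-21) = 7 = 7 ✓

k = 70, l = -21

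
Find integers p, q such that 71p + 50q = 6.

Step 1: Check solvability.
gcd(71, 50) = 1
Since 1 divides 6, solutions exist.

Step 2: Apply extended Euclidean algorithm to find gcd.
We find integers such that 71*x0 + 50*y0 = 1

Step 3: Scale the particular solution.
Multiply by 6/1 = 6:
p = -114, q = 162

Step 4: Verify.
71*(-114) + 50*(162) = 6 = 6 ✓

p = -114, q = 162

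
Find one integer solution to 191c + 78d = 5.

Step 1: Check solvability.
gcd(191, 78) = 1
Since 1 divides 5, solutions exist.

Step 2: Apply extended Euclidean algorithm to find gcd.
We find integers such that 191*x0 + 78*y0 = 1

Step 3: Scale the particular solution.
Multiply by 5/1 = 5:
c = 145, d = -355

Step 4: Verify.
191*(145) + 78*(-355) = 5 = 5 ✓

c = 145, d = -355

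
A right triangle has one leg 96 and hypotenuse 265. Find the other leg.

a² = c² - b² = 70225 - 9216 = 61009
a = 247

247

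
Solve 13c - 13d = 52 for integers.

Step 1: Check solvability.
gcd(13, 13) = 13
Since 13 divides 52, solutions exist.

Step 2: Apply extended Euclidean algorithm to find gcd.
We find integers such that 13*x0 + 13*y0 = 13

Step 3: Scale the particular solution.
Multiply by 52/13 = 4:
c = 0, d = -4

Step 4: Verify.
13*(0) - 13*(-4) = 52 = 52 ✓

c = 0, d = -4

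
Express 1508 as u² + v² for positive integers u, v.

We need to find integers u, v > 0 such that u² + v² = 1508.
Trying u = 8: v² = 1508 - 8² = 1508 - 64 = 1444
v = 38
Check: 8² + 38² = 64 + 1444 = 1508 ✓

1508 = 8² + 38²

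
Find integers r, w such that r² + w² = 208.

We need to find integers r, w > 0 such that r² + w² = 208.
Trying r = 8: w² = 208 - 8² = 208 - 64 = 144
w = 12
Check: 8² + 12² = 64 + 144 = 208 ✓

208 = 8² + 12²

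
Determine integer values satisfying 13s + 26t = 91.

Step 1: Check solvability.
gcd(13, 26) = 13
Since 13 divides 91, solutions exist.

Step 2: Apply extended Euclidean algorithm to find gcd.
We find integers such that 13*x0 + 26*y0 = 13

Step 3: Scale the particular solution.
Multiply by 91/13 = 7:
s = 7, t = 0

Step 4: Verify.
13*(7) + 26*(0) = 91 = 91 ✓

s = 7, t = 0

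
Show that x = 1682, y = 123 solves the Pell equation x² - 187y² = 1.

Compute x² = 1682² = 2829124
Compute 187y² = 187·123² = 187·15129 = 2829123
x² - 187y² = 2829124 - 2829123 = 1
Since this equals 1, (1682, 123) is a solution.

Yes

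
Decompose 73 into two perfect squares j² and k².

We need to find integers j, k > 0 such that j² + k² = 73.
Trying j = 3: k² = 73 - 3² = 73 - 9 = 64
k = 8
Check: 3² + 8² = 9 + 64 = 73 ✓

73 = 3² + 8²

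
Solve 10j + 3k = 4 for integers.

Step 1: Check solvability.
gcd(10, 3) = 1
Since 1 divides 4, solutions exist.

Step 2: Apply extended Euclidean algorithm to find gcd.
We find integers such that 10*x0 + 3*y0 = 1

Step 3: Scale the particular solution.
Multiply by 4/1 = 4:
j = 4, k = -12

Step 4: Verify.
10*(4) + 3*(-12) = 4 = 4 ✓

j = 4, k = -12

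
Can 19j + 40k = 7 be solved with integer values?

Step 1: Compute gcd(19, 40).
gcd(19, 40) = 1

Step 2: Check divisibility.
Does 1 divide 7? 7 = 1 x 7, so yes.

By the theorem on linear Diophantine equations, 19j + 40k = 7 has integer solutions if and only if gcd(19, 40) divides 7. Since 1 | 7, solutions exist.

Yes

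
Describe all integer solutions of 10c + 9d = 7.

Step 1: Compute gcd(10, 9) = 1.
Since 1 divides 7, solutions exist.

Step 2: Find a particular solution using extended Euclidean algorithm.
We get c₀ = 7, d₀ = -7.
Check: 10*7 + 9*-7 = 7 = 7 ✓

Step 3: Write the general solution.
c = 7 + (9/1)t = 7 + 9t
d = -7 - (10/1)t = -7 - 10t
for any integer t.

c = 7 + 9t, d = -7 - 10t for integer t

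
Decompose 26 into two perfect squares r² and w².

We need to find integers r, w > 0 such that r² + w² = 26.
Trying r = 1: w² = 26 - 1² = 26 - 1 = 25
w = 5
Check: 1² + 5² = 1 + 25 = 26 ✓

26 = 1² + 5²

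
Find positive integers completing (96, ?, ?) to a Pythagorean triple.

We need the other leg and hypotenuse such that 96² + x² = c².
Take x = 247, c = 265: 96² + 247² = 9216 + 61009 = 70225 = 265² ✓
Triple: (247, 96, 265)

(247, 96, 265)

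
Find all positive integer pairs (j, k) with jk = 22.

The positive divisors of 22 are: 1, 2, 11, 22.
Each divisor d gives the pair (d, 22/d):
(1, 22), (2, 11), (11, 2), (22, 1)

(1, 22), (2, 11), (11, 2), (22, 1)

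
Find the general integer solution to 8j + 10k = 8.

Step 1: Compute gcd(8, 10) = 2.
Since 2 divides 8, solutions exist.

Step 2: Find a particular solution using extended Euclidean algorithm.
We get j₀ = -4, k₀ = 4.
Check: 8*-4 + 10*4 = 8 = 8 ✓

Step 3: Write the general solution.
j = -4 + (10/2)t = -4 + 5t
k = 4 - (8/2)t = 4 - 4t
for any integer t.

j = -4 + 5t, k = 4 - 4t for integer t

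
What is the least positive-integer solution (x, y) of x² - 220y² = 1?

We seek the smallest positive integers (x, y) with x² - 220y² = 1, i.e., x² = 220y² + 1.
Try successive y values:
y = 1: x² = 220·1² + 1 = 221, not a perfect square
y = 2: x² = 220·2² + 1 = 881, not a perfect square
y = 3: x² = 220·3² + 1 = 1981, not a perfect square
... continuing the search (or via continued fractions) ...
y = 6: x² = 220·6² + 1 = 7921, x = 89 ✓

Verify: 89² - 220·6² = 7921 - 7920 = 1 ✓

x = 89, y = 6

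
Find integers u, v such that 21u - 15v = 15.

Step 1: Check solvability.
gcd(21, 15) = 3
Since 3 divides 15, solutions exist.

Step 2: Apply extended Euclidean algorithm to find gcd.
We find integers such that 21*x0 + 15*y0 = 3

Step 3: Scale the particular solution.
Multiply by 15/3 = 5:
u = -10, v = -15

Step 4: Verify.
21*(-10) - 15*(-15) = 15 = 15 ✓

u = -10, v = -15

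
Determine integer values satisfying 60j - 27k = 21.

Step 1: Check solvability.
gcd(60, 27) = 3
Since 3 divides 21, solutions exist.

Step 2: Apply extended Euclidean algorithm to find gcd.
We find integers such that 60*x0 + 27*y0 = 3

Step 3: Scale the particular solution.
Multiply by 21/3 = 7:
j = -28, k = -63

Step 4: Verify.
60*(-28) - 27*(-63) = 21 = 21 ✓

j = -28, k = -63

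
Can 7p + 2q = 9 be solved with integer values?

Step 1: Compute gcd(7, 2).
gcd(7, 2) = 1

Step 2: Check divisibility.
Does 1 divide 9? 9 = 1 x 9, so yes.

By the theorem on linear Diophantine equations, 7p + 2q = 9 has integer solutions if and only if gcd(7, 2) divides 9. Since 1 | 9, solutions exist.

Yes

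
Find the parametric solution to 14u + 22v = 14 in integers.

Step 1: Compute gcd(14, 22) = 2.
Since 2 divides 14, solutions exist.

Step 2: Find a particular solution using extended Euclidean algorithm.
We get u₀ = -21, v₀ = 14.
Check: 14*-21 + 22*14 = 14 = 14 ✓

Step 3: Write the general solution.
u = -21 + (22/2)t = -21 + 11t
v = 14 - (14/2)t = 14 - 7t
for any integer t.

u = -21 + 11t, v = 14 - 7t for integer t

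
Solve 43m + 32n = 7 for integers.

Step 1: Check solvability.
gcd(43, 32) = 1
Since 1 divides 7, solutions exist.

Step 2: Apply extended Euclidean algorithm to find gcd.
We find integers such that 43*x0 + 32*y0 = 1

Step 3: Scale the particular solution.
Multiply by 7/1 = 7:
m = 21, n = -28

Step 4: Verify.
43*(21) + 32*(-28) = 7 = 7 ✓

m = 21, n = -28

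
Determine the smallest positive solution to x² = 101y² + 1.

We seek the smallest positive integers (x, y) with x² - 101y² = 1, i.e., x² = 101y² + 1.
Try successive y values:
y = 1: x² = 101·1² + 1 = 102, not a perfect square
y = 2: x² = 101·2² + 1 = 405, not a perfect square
y = 3: x² = 101·3² + 1 = 910, not a perfect square
... continuing the search (or via continued fractions) ...
y = 20: x² = 101·20² + 1 = 40401, x = 201 ✓

Verify: 201² - 101·20² = 40401 - 40400 = 1 ✓

x = 201, y = 20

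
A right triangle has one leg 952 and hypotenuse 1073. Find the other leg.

a² = c² - b² = 1151329 - 906304 = 245025
a = 495

495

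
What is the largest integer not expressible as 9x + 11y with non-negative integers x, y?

For two coprime denominations a and b, the Frobenius number (largest value not representable as a non-negative combination) is ab - a - b.
Here gcd(9, 11) = 1, so they are coprime.
F(9, 11) = 9·11 - 9 - 11 = 99 - 20 = 79

79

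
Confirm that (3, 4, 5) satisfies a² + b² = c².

Compute a² + b² = 3² + 4² = 9 + 16 = 25
Compute c² = 5² = 25
Since 25 = 25, confirmed.

Yes, it is a Pythagorean triple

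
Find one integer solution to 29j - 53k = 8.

Step 1: Check solvability.
gcd(29, 53) = 1
Since 1 divides 8, solutions exist.

Step 2: Apply extended Euclidean algorithm to find gcd.
We find integers such that 29*x0 + 53*y0 = 1

Step 3: Scale the particular solution.
Multiply by 8/1 = 8:
j = 88, k = 48

Step 4: Verify.
29*(88) - 53*(48) = 8 = 8 ✓

j = 88, k = 48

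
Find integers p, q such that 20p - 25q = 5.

Step 1: Check solvability.
gcd(20, 25) = 5
Since 5 divides 5, solutions exist.

Step 2: Apply extended Euclidean algorithm to find gcd.
We find integers such that 20*x0 + 25*y0 = 5

Step 3: Scale the particular solution.
Multiply by 5/5 = 1:
p = -1, q = -1

Step 4: Verify.
20*(-1) - 25*(-1) = 5 = 5 ✓

p = -1, q = -1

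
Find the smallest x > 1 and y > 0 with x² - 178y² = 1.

We seek the smallest positive integers (x, y) with x² - 178y² = 1, i.e., x² = 178y² + 1.
Try successive y values:
y = 1: x² = 178·1² + 1 = 179, not a perfect square
y = 2: x² = 178·2² + 1 = 713, not a perfect square
y = 3: x² = 178·3² + 1 = 1603, not a perfect square
... continuing the search (or via continued fractions) ...
y = 120: x² = 178·120² + 1 = 2563201, x = 1601 ✓

Verify: 1601² - 178·120² = 2563201 - 2563200 = 1 ✓

x = 1601, y = 120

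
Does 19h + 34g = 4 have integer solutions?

Step 1: Compute gcd(19, 34).
gcd(19, 34) = 1

Step 2: Check divisibility.
Does 1 divide 4? 4 = 1 x 4, so yes.

By the theorem on linear Diophantine equations, 19h + 34g = 4 has integer solutions if and only if gcd(19, 34) divides 4. Since 1 | 4, solutions exist.

Yes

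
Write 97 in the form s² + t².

We need to find integers s, t > 0 such that s² + t² = 97.
Trying s = 4: t² = 97 - 4² = 97 - 16 = 81
t = 9
Check: 4² + 9² = 16 + 81 = 97 ✓

97 = 4² + 9²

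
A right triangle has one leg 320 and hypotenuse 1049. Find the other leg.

a² = c² - b² = 1100401 - 102400 = 998001
a = 999

999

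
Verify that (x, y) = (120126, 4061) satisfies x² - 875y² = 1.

Compute x² = 120126² = 14430255876
Compute 875y² = 875·4061² = 875·16491721 = 14430255875
x² - 875y² = 14430255876 - 14430255875 = 1
Since this equals 1, (120126, 4061) is a solution.

Yes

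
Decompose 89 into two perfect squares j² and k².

We need to find integers j, k > 0 such that j² + k² = 89.
Trying j = 5: k² = 89 - 5² = 89 - 25 = 64
k = 8
Check: 5² + 8² = 25 + 64 = 89 ✓

89 = 5² + 8²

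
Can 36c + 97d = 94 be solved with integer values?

Step 1: Compute gcd(36, 97).
gcd(36, 97) = 1

Step 2: Check divisibility.
Does 1 divide 94? 94 = 1 x 94, so yes.

By the theorem on linear Diophantine equations, 36c + 97d = 94 has integer solutions if and only if gcd(36, 97) divides 94. Since 1 | 94, solutions exist.

Yes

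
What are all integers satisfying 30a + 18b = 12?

Step 1: Compute gcd(30, 18) = 6.
Since 6 divides 12, solutions exist.

Step 2: Find a particular solution using extended Euclidean algorithm.
We get a₀ = -2, b₀ = 4.
Check: 30*-2 + 18*4 = 12 = 12 ✓

Step 3: Write the general solution.
a = -2 + (18/6)t = -2 + 3t
b = 4 - (30/6)t = 4 - 5t
for any integer t.

a = -2 + 3t, b = 4 - 5t for integer t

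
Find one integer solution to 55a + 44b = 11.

Step 1: Check solvability.
gcd(55, 44) = 11
Since 11 divides 11, solutions exist.

Step 2: Apply extended Euclidean algorithm to find gcd.
We find integers such that 55*x0 + 44*y0 = 11

Step 3: Scale the particular solution.
Multiply by 11/11 = 1:
a = 1, b = -1

Step 4: Verify.
55*(1) + 44*(-1) = 11 = 11 ✓

a = 1, b = -1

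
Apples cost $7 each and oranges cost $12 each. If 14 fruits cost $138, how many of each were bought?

Let a = apples, o = oranges.
a + o = 14
7a + 12o = 138
Substitute o = 14 - a:
7a + 12(14 - a) = 138
(7 - 12)a = 138 - 168
-5a = -30
a = 6, o = 14 - 6 = 8

Apples: 6, Oranges: 8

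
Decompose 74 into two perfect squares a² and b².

We need to find integers a, b > 0 such that a² + b² = 74.
Trying a = 5: b² = 74 - 5² = 74 - 25 = 49
b = 7
Check: 5² + 7² = 25 + 49 = 74 ✓

74 = 5² + 7²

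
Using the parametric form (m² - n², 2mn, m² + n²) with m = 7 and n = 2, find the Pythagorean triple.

a = m² - n² = 49 - 4 = 45
b = 2mn = 2·7·2 = 28
c = m² + n² = 49 + 4 = 53
Verify: 45² + 28² = 2025 + 784 = 2809 = 53² ✓

(45, 28, 53)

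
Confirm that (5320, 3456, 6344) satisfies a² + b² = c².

Compute a² + b² = 5320² + 3456² = 28302400 + 11943936 = 40246336
Compute c² = 6344² = 40246336
Since 40246336 = 40246336, confirmed.

Yes, it is a Pythagorean triple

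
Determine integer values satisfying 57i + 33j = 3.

Step 1: Check solvability.
gcd(57, 33) = 3
Since 3 divides 3, solutions exist.

Step 2: Apply extended Euclidean algorithm to find gcd.
We find integers such that 57*x0 + 33*y0 = 3

Step 3: Scale the particular solution.
Multiply by 3/3 = 1:
i = -4, j = 7

Step 4: Verify.
57*(-4) + 33*(7) = 3 = 3 ✓

i = -4, j = 7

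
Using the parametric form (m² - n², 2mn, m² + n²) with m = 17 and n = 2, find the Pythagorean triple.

a = m² - n² = 289 - 4 = 285
b = 2mn = 2·17·2 = 68
c = m² + n² = 289 + 4 = 293
Verify: 285² + 68² = 81225 + 4624 = 85849 = 293² ✓

(285, 68, 293)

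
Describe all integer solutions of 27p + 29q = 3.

Step 1: Compute gcd(27, 29) = 1.
Since 1 divides 3, solutions exist.

Step 2: Find a particular solution using extended Euclidean algorithm.
We get p₀ = 42, q₀ = -39.
Check: 27*42 + 29*-39 = 3 = 3 ✓

Step 3: Write the general solution.
p = 42 + (29/1)t = 42 + 29t
q = -39 - (27/1)t = -39 - 27t
for any integer t.

p = 42 + 29t, q = -39 - 27t for integer t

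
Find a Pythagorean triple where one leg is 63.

We need the other leg and hypotenuse such that 63² + x² = c².
Take x = 60, c = 87: 63² + 60² = 3969 + 3600 = 7569 = 87² ✓
Triple: (63, 60, 87)

(63, 60, 87)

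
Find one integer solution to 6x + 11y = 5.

Step 1: Check solvability.
gcd(6, 11) = 1
Since 1 divides 5, solutions exist.

Step 2: Apply extended Euclidean algorithm to find gcd.
We find integers such that 6*x0 + 11*y0 = 1

Step 3: Scale the particular solution.
Multiply by 5/1 = 5:
x = 10, y = -5

Step 4: Verify.
6*(10) + 11*(-5) = 5 = 5 ✓

x = 10, y = -5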